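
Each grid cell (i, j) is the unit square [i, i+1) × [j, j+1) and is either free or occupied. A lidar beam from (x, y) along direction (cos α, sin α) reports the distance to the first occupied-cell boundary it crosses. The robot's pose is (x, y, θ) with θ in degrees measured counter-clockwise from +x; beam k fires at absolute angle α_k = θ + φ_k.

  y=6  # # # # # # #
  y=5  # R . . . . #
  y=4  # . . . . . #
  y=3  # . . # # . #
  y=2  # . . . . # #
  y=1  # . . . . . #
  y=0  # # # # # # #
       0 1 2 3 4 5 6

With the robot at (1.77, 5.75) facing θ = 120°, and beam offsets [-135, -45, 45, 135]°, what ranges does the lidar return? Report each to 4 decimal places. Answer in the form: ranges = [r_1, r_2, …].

ranges = [4.3792, 0.2588, 0.7972, 2.9751]

beam 1: φ=-135°, α=345°
  d=(0.9659,-0.2588)  start (1,5)  tX=0.2381 tY=2.8978  stride 1/|dx|=1.0353 1/|dy|=3.8637
    cross x-line → (2,5), t=0.2381
    cross x-line → (3,5), t=1.2734
    cross x-line → (4,5), t=2.3087
    cross y-line → (4,4), t=2.8978
    cross x-line → (5,4), t=3.3439
    cross x-line → (6,4), t=4.3792 (wall)
  → r_1 = 4.3792
beam 2: φ=-45°, α=75°
  d=(0.2588,0.9659)  start (1,5)  tX=0.8887 tY=0.2588  stride 1/|dx|=3.8637 1/|dy|=1.0353
    cross y-line → (1,6), t=0.2588 (wall)
  → r_2 = 0.2588
beam 3: φ=45°, α=165°
  d=(-0.9659,0.2588)  start (1,5)  tX=0.7972 tY=0.9659  stride 1/|dx|=1.0353 1/|dy|=3.8637
    cross x-line → (0,5), t=0.7972 (wall)
  → r_3 = 0.7972
beam 4: φ=135°, α=255°
  d=(-0.2588,-0.9659)  start (1,5)  tX=2.9751 tY=0.7765  stride 1/|dx|=3.8637 1/|dy|=1.0353
    cross y-line → (1,4), t=0.7765
    cross y-line → (1,3), t=1.8117
    cross y-line → (1,2), t=2.8470
    cross x-line → (0,2), t=2.9751 (wall)
  → r_4 = 2.9751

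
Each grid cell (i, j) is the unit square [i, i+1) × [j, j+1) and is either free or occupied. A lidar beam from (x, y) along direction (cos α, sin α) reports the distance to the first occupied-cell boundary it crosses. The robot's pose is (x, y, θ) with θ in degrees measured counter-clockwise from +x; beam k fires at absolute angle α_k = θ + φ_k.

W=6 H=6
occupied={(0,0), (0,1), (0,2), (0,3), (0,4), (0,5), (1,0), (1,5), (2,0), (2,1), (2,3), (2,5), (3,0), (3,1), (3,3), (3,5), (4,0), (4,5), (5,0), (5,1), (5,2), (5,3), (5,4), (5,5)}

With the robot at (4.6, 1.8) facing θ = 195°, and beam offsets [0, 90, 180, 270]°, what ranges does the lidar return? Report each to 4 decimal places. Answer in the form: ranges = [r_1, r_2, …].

ranges = [0.6212, 0.8282, 0.4141, 3.3129]

beam 1: φ=0°, α=195°
  direction (-0.9659, -0.2588); cell (4,1); t to first gridline: x 0.6212, y 3.0910 (then +1.0353 / +3.8637)
    (3,1) via x @ 0.6212  # hit
  → r_1 = 0.6212
beam 2: φ=90°, α=285°
  direction (0.2588, -0.9659); cell (4,1); t to first gridline: x 1.5455, y 0.8282 (then +3.8637 / +1.0353)
    (4,0) via y @ 0.8282  # hit
  → r_2 = 0.8282
beam 3: φ=180°, α=15°
  direction (0.9659, 0.2588); cell (4,1); t to first gridline: x 0.4141, y 0.7727 (then +1.0353 / +3.8637)
    (5,1) via x @ 0.4141  # hit
  → r_3 = 0.4141
beam 4: φ=270°, α=105°
  direction (-0.2588, 0.9659); cell (4,1); t to first gridline: x 2.3182, y 0.2071 (then +3.8637 / +1.0353)
    (4,2) via y @ 0.2071
    (4,3) via y @ 1.2423
    (4,4) via y @ 2.2776
    (3,4) via x @ 2.3182
    (3,5) via y @ 3.3129  # hit
  → r_4 = 3.3129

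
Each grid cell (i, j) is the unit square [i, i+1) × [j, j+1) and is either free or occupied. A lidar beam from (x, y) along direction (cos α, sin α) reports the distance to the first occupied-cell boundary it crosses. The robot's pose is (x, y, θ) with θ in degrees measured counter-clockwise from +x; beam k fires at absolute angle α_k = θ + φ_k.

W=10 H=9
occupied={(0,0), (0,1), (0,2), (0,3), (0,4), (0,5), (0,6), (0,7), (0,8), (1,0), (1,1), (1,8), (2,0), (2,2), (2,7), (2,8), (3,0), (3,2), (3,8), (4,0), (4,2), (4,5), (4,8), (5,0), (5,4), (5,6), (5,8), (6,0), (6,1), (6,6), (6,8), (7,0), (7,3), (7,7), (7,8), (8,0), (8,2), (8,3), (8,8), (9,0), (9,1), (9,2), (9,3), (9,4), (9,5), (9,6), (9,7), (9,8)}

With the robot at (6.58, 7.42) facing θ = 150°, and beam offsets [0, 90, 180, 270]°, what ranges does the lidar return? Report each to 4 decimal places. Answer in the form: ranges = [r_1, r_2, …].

ranges = [1.1600, 0.4850, 0.4850, 0.6697]

beam 1: φ=0°, α=150°
  direction (-0.8660, 0.5000); cell (6,7); t to first gridline: x 0.6697, y 1.1600 (then +1.1547 / +2.0000)
    (5,7) via x @ 0.6697
    (5,8) via y @ 1.1600  # hit
  → r_1 = 1.1600
beam 2: φ=90°, α=240°
  direction (-0.5000, -0.8660); cell (6,7); t to first gridline: x 1.1600, y 0.4850 (then +2.0000 / +1.1547)
    (6,6) via y @ 0.4850  # hit
  → r_2 = 0.4850
beam 3: φ=180°, α=330°
  direction (0.8660, -0.5000); cell (6,7); t to first gridline: x 0.4850, y 0.8400 (then +1.1547 / +2.0000)
    (7,7) via x @ 0.4850  # hit
  → r_3 = 0.4850
beam 4: φ=270°, α=60°
  direction (0.5000, 0.8660); cell (6,7); t to first gridline: x 0.8400, y 0.6697 (then +2.0000 / +1.1547)
    (6,8) via y @ 0.6697  # hit
  → r_4 = 0.6697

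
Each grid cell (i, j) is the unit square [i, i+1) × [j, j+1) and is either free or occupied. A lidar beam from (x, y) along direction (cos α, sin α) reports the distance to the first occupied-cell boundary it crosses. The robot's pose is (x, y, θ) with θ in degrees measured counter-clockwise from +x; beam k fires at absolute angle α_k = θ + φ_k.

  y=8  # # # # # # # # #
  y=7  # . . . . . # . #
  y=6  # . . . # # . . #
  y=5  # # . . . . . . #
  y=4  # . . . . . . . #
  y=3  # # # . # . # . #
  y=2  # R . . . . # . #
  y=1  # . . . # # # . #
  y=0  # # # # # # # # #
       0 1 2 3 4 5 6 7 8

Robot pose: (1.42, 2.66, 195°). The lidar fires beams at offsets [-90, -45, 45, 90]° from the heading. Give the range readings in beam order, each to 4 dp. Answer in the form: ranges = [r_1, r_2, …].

beam 1: φ=-90°, α=105°
  d=(-0.2588,0.9659)  start (1,2)  tX=1.6228 tY=0.3520  stride 1/|dx|=3.8637 1/|dy|=1.0353
    cross y-line → (1,3), t=0.3520 (wall)
  → r_1 = 0.3520
beam 2: φ=-45°, α=150°
  d=(-0.8660,0.5000)  start (1,2)  tX=0.4850 tY=0.6800  stride 1/|dx|=1.1547 1/|dy|=2.0000
    cross x-line → (0,2), t=0.4850 (wall)
  → r_2 = 0.4850
beam 3: φ=45°, α=240°
  d=(-0.5000,-0.8660)  start (1,2)  tX=0.8400 tY=0.7621  stride 1/|dx|=2.0000 1/|dy|=1.1547
    cross y-line → (1,1), t=0.7621
    cross x-line → (0,1), t=0.8400 (wall)
  → r_3 = 0.8400
beam 4: φ=90°, α=285°
  d=(0.2588,-0.9659)  start (1,2)  tX=2.2409 tY=0.6833  stride 1/|dx|=3.8637 1/|dy|=1.0353
    cross y-line → (1,1), t=0.6833
    cross y-line → (1,0), t=1.7186 (wall)
  → r_4 = 1.7186

ranges = [0.3520, 0.4850, 0.8400, 1.7186]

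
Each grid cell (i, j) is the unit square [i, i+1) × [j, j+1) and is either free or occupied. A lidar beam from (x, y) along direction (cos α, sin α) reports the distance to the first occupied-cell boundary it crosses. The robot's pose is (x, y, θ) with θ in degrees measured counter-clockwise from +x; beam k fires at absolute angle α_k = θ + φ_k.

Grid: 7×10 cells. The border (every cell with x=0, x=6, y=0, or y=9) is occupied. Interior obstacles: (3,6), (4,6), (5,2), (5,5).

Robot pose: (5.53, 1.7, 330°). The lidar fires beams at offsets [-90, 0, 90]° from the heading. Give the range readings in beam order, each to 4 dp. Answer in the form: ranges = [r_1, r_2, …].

beam 1: φ=-90°, α=240°
  direction (-0.5000, -0.8660); cell (5,1); t to first gridline: x 1.0600, y 0.8083 (then +2.0000 / +1.1547)
    (5,0) via y @ 0.8083  # hit
  → r_1 = 0.8083
beam 2: φ=0°, α=330°
  direction (0.8660, -0.5000); cell (5,1); t to first gridline: x 0.5427, y 1.4000 (then +1.1547 / +2.0000)
    (6,1) via x @ 0.5427  # hit
  → r_2 = 0.5427
beam 3: φ=90°, α=60°
  direction (0.5000, 0.8660); cell (5,1); t to first gridline: x 0.9400, y 0.3464 (then +2.0000 / +1.1547)
    (5,2) via y @ 0.3464  # hit
  → r_3 = 0.3464

ranges = [0.8083, 0.5427, 0.3464]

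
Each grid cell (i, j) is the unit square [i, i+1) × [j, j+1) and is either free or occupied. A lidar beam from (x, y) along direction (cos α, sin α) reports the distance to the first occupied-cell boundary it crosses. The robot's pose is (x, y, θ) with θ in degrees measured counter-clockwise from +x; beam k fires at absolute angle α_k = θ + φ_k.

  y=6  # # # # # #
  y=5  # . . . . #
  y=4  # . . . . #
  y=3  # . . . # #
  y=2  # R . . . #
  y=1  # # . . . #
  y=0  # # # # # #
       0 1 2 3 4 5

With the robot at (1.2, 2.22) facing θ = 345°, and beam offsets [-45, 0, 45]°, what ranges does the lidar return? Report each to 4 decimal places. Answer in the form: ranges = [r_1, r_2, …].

ranges = [0.2540, 3.9340, 3.2332]

beam 1: φ=-45°, α=300°
  direction (0.5000, -0.8660); cell (1,2); t to first gridline: x 1.6000, y 0.2540 (then +2.0000 / +1.1547)
    (1,1) via y @ 0.2540  # hit
  → r_1 = 0.2540
beam 2: φ=0°, α=345°
  direction (0.9659, -0.2588); cell (1,2); t to first gridline: x 0.8282, y 0.8500 (then +1.0353 / +3.8637)
    (2,2) via x @ 0.8282
    (2,1) via y @ 0.8500
    (3,1) via x @ 1.8635
    (4,1) via x @ 2.8988
    (5,1) via x @ 3.9340  # hit
  → r_2 = 3.9340
beam 3: φ=45°, α=30°
  direction (0.8660, 0.5000); cell (1,2); t to first gridline: x 0.9238, y 1.5600 (then +1.1547 / +2.0000)
    (2,2) via x @ 0.9238
    (2,3) via y @ 1.5600
    (3,3) via x @ 2.0785
    (4,3) via x @ 3.2332  # hit
  → r_3 = 3.2332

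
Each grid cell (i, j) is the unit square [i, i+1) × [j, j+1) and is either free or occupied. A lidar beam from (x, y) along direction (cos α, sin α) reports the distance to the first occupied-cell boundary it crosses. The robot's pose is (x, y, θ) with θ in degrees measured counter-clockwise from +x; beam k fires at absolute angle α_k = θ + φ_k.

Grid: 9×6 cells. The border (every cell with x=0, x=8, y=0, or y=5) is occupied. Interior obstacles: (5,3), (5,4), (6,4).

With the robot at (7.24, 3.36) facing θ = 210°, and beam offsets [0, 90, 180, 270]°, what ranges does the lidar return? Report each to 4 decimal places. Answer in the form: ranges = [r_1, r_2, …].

ranges = [4.7200, 1.5200, 0.8776, 0.7390]

beam 1: φ=0°, α=210°
  direction (-0.8660, -0.5000); cell (7,3); t to first gridline: x 0.2771, y 0.7200 (then +1.1547 / +2.0000)
    (6,3) via x @ 0.2771
    (6,2) via y @ 0.7200
    (5,2) via x @ 1.4318
    (4,2) via x @ 2.5865
    (4,1) via y @ 2.7200
    (3,1) via x @ 3.7412
    (3,0) via y @ 4.7200  # hit
  → r_1 = 4.7200
beam 2: φ=90°, α=300°
  direction (0.5000, -0.8660); cell (7,3); t to first gridline: x 1.5200, y 0.4157 (then +2.0000 / +1.1547)
    (7,2) via y @ 0.4157
    (8,2) via x @ 1.5200  # hit
  → r_2 = 1.5200
beam 3: φ=180°, α=30°
  direction (0.8660, 0.5000); cell (7,3); t to first gridline: x 0.8776, y 1.2800 (then +1.1547 / +2.0000)
    (8,3) via x @ 0.8776  # hit
  → r_3 = 0.8776
beam 4: φ=270°, α=120°
  direction (-0.5000, 0.8660); cell (7,3); t to first gridline: x 0.4800, y 0.7390 (then +2.0000 / +1.1547)
    (6,3) via x @ 0.4800
    (6,4) via y @ 0.7390  # hit
  → r_4 = 0.7390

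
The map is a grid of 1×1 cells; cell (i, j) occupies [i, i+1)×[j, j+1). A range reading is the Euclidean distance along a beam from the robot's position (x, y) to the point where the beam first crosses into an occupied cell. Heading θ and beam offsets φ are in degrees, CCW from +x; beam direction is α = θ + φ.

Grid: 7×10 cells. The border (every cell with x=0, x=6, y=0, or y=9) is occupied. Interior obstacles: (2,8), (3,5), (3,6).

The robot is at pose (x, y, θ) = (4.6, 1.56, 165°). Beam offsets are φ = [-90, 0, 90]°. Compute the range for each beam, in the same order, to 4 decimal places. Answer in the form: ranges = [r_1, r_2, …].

ranges = [5.4092, 3.7270, 0.5798]

beam 1: φ=-90°, α=75°
  direction (0.2588, 0.9659); cell (4,1); t to first gridline: x 1.5455, y 0.4555 (then +3.8637 / +1.0353)
    (4,2) via y @ 0.4555
    (4,3) via y @ 1.4908
    (5,3) via x @ 1.5455
    (5,4) via y @ 2.5261
    (5,5) via y @ 3.5614
    (5,6) via y @ 4.5966
    (6,6) via x @ 5.4092  # hit
  → r_1 = 5.4092
beam 2: φ=0°, α=165°
  direction (-0.9659, 0.2588); cell (4,1); t to first gridline: x 0.6212, y 1.7000 (then +1.0353 / +3.8637)
    (3,1) via x @ 0.6212
    (2,1) via x @ 1.6564
    (2,2) via y @ 1.7000
    (1,2) via x @ 2.6917
    (0,2) via x @ 3.7270  # hit
  → r_2 = 3.7270
beam 3: φ=90°, α=255°
  direction (-0.2588, -0.9659); cell (4,1); t to first gridline: x 2.3182, y 0.5798 (then +3.8637 / +1.0353)
    (4,0) via y @ 0.5798  # hit
  → r_3 = 0.5798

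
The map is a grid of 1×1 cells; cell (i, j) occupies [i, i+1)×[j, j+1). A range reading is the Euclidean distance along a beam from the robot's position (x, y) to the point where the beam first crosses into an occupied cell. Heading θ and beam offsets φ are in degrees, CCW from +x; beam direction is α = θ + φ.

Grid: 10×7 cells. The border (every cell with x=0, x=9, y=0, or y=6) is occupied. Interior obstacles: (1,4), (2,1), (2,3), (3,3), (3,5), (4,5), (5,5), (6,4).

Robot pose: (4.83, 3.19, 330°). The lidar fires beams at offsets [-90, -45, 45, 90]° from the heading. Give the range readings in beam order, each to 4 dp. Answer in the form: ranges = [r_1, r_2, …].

beam 1: φ=-90°, α=240°
  dir = (cos 240°, sin 240°) = (-0.5000, -0.8660); from cell (4,3)
  next x-line at t=1.6600, next y-line at t=0.2194; Δt_x=2.0000, Δt_y=1.1547
    y: enter (4,2) at t=0.2194
    y: enter (4,1) at t=1.3741
    x: enter (3,1) at t=1.6600
    y: enter (3,0) at t=2.5288 ← occupied
  → r_1 = 2.5288
beam 2: φ=-45°, α=285°
  dir = (cos 285°, sin 285°) = (0.2588, -0.9659); from cell (4,3)
  next x-line at t=0.6568, next y-line at t=0.1967; Δt_x=3.8637, Δt_y=1.0353
    y: enter (4,2) at t=0.1967
    x: enter (5,2) at t=0.6568
    y: enter (5,1) at t=1.2320
    y: enter (5,0) at t=2.2673 ← occupied
  → r_2 = 2.2673
beam 3: φ=45°, α=15°
  dir = (cos 15°, sin 15°) = (0.9659, 0.2588); from cell (4,3)
  next x-line at t=0.1760, next y-line at t=3.1296; Δt_x=1.0353, Δt_y=3.8637
    x: enter (5,3) at t=0.1760
    x: enter (6,3) at t=1.2113
    x: enter (7,3) at t=2.2465
    y: enter (7,4) at t=3.1296
    x: enter (8,4) at t=3.2818
    x: enter (9,4) at t=4.3171 ← occupied
  → r_3 = 4.3171
beam 4: φ=90°, α=60°
  dir = (cos 60°, sin 60°) = (0.5000, 0.8660); from cell (4,3)
  next x-line at t=0.3400, next y-line at t=0.9353; Δt_x=2.0000, Δt_y=1.1547
    x: enter (5,3) at t=0.3400
    y: enter (5,4) at t=0.9353
    y: enter (5,5) at t=2.0900 ← occupied
  → r_4 = 2.0900

ranges = [2.5288, 2.2673, 4.3171, 2.0900]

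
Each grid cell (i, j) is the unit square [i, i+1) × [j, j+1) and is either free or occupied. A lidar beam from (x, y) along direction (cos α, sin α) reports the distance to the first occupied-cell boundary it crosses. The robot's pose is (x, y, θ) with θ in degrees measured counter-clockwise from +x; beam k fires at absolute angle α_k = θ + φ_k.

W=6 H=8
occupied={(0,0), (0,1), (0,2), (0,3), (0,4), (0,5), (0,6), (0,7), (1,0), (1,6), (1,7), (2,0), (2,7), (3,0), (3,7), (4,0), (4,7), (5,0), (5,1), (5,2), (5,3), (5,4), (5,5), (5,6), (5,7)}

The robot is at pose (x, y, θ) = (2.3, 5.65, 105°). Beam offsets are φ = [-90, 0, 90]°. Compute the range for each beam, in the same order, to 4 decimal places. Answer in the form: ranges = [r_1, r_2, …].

ranges = [2.7952, 1.1591, 1.3459]

beam 1: φ=-90°, α=15°
  dir = (cos 15°, sin 15°) = (0.9659, 0.2588); from cell (2,5)
  next x-line at t=0.7247, next y-line at t=1.3523; Δt_x=1.0353, Δt_y=3.8637
    x: enter (3,5) at t=0.7247
    y: enter (3,6) at t=1.3523
    x: enter (4,6) at t=1.7600
    x: enter (5,6) at t=2.7952 ← occupied
  → r_1 = 2.7952
beam 2: φ=0°, α=105°
  dir = (cos 105°, sin 105°) = (-0.2588, 0.9659); from cell (2,5)
  next x-line at t=1.1591, next y-line at t=0.3623; Δt_x=3.8637, Δt_y=1.0353
    y: enter (2,6) at t=0.3623
    x: enter (1,6) at t=1.1591 ← occupied
  → r_2 = 1.1591
beam 3: φ=90°, α=195°
  dir = (cos 195°, sin 195°) = (-0.9659, -0.2588); from cell (2,5)
  next x-line at t=0.3106, next y-line at t=2.5114; Δt_x=1.0353, Δt_y=3.8637
    x: enter (1,5) at t=0.3106
    x: enter (0,5) at t=1.3459 ← occupied
  → r_3 = 1.3459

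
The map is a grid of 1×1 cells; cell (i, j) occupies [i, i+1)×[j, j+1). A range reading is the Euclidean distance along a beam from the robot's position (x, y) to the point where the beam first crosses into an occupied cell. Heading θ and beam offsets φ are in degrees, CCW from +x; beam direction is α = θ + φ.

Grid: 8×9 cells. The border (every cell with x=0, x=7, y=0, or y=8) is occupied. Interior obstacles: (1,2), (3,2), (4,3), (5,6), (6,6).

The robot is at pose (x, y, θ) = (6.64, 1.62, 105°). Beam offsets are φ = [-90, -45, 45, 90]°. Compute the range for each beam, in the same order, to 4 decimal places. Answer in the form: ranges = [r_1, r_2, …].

beam 1: φ=-90°, α=15°
  cosα=0.9659 sinα=0.2588 | (6,1) | tMaxX 0.3727 tMaxY 1.4682 | tΔX 1.0353 tΔY 3.8637
    t=0.3727 [x] (7,1) — stop
  → r_1 = 0.3727
beam 2: φ=-45°, α=60°
  cosα=0.5000 sinα=0.8660 | (6,1) | tMaxX 0.7200 tMaxY 0.4388 | tΔX 2.0000 tΔY 1.1547
    t=0.4388 [y] (6,2)
    t=0.7200 [x] (7,2) — stop
  → r_2 = 0.7200
beam 3: φ=45°, α=150°
  cosα=-0.8660 sinα=0.5000 | (6,1) | tMaxX 0.7390 tMaxY 0.7600 | tΔX 1.1547 tΔY 2.0000
    t=0.7390 [x] (5,1)
    t=0.7600 [y] (5,2)
    t=1.8937 [x] (4,2)
    t=2.7600 [y] (4,3) — stop
  → r_3 = 2.7600
beam 4: φ=90°, α=195°
  cosα=-0.9659 sinα=-0.2588 | (6,1) | tMaxX 0.6626 tMaxY 2.3955 | tΔX 1.0353 tΔY 3.8637
    t=0.6626 [x] (5,1)
    t=1.6979 [x] (4,1)
    t=2.3955 [y] (4,0) — stop
  → r_4 = 2.3955

ranges = [0.3727, 0.7200, 2.7600, 2.3955]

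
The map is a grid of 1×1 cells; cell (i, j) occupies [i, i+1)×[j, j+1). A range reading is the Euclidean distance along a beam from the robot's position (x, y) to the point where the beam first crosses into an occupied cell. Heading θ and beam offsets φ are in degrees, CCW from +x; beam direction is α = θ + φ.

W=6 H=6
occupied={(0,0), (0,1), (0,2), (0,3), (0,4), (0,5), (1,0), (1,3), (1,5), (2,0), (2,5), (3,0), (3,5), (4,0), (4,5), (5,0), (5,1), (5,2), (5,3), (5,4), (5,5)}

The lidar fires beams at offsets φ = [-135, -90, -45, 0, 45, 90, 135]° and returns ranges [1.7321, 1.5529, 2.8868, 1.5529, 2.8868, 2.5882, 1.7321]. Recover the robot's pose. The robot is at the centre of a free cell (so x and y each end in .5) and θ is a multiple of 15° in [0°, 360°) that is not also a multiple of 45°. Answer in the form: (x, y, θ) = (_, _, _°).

(x, y, θ) = (3.5, 3.5, 195°)

The pose lattice has 15·16 = 240 candidates. Test each by forward raycasting.
  (2.5, 1.5, 345°): beam 1 = 1.0000 ≠ 1.7321 ✗
  (2.5, 2.5, 345°): beam 3 = 1.7321 ≠ 2.8868 ✗
  (4.5, 4.5, 285°): beam 1 = 1.0000 ≠ 1.7321 ✗
  (4.5, 3.5, 75°): beam 1 = 1.0000 ≠ 1.7321 ✗
  …
  (3.5, 3.5, 195°): r_1=1.7321, r_2=1.5529, r_3=2.8868, r_4=1.5529, r_5=2.8868, r_6=2.5882, r_7=1.7321 — all match ✓
No second candidate reproduces the full scan.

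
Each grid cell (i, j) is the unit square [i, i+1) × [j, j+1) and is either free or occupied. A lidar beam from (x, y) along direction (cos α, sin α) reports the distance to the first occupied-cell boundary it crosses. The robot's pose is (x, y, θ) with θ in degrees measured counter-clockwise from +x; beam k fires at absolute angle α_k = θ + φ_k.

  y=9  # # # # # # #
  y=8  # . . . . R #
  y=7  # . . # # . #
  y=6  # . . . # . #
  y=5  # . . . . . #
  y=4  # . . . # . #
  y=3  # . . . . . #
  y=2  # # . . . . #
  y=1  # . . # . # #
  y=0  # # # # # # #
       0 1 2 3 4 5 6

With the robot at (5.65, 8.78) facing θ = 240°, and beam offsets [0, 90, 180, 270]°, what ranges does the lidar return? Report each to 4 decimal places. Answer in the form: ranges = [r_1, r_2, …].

ranges = [1.3000, 0.4041, 0.2540, 0.4400]

beam 1: φ=0°, α=240°
  dir = (cos 240°, sin 240°) = (-0.5000, -0.8660); from cell (5,8)
  next x-line at t=1.3000, next y-line at t=0.9007; Δt_x=2.0000, Δt_y=1.1547
    y: enter (5,7) at t=0.9007
    x: enter (4,7) at t=1.3000 ← occupied
  → r_1 = 1.3000
beam 2: φ=90°, α=330°
  dir = (cos 330°, sin 330°) = (0.8660, -0.5000); from cell (5,8)
  next x-line at t=0.4041, next y-line at t=1.5600; Δt_x=1.1547, Δt_y=2.0000
    x: enter (6,8) at t=0.4041 ← occupied
  → r_2 = 0.4041
beam 3: φ=180°, α=60°
  dir = (cos 60°, sin 60°) = (0.5000, 0.8660); from cell (5,8)
  next x-line at t=0.7000, next y-line at t=0.2540; Δt_x=2.0000, Δt_y=1.1547
    y: enter (5,9) at t=0.2540 ← occupied
  → r_3 = 0.2540
beam 4: φ=270°, α=150°
  dir = (cos 150°, sin 150°) = (-0.8660, 0.5000); from cell (5,8)
  next x-line at t=0.7506, next y-line at t=0.4400; Δt_x=1.1547, Δt_y=2.0000
    y: enter (5,9) at t=0.4400 ← occupied
  → r_4 = 0.4400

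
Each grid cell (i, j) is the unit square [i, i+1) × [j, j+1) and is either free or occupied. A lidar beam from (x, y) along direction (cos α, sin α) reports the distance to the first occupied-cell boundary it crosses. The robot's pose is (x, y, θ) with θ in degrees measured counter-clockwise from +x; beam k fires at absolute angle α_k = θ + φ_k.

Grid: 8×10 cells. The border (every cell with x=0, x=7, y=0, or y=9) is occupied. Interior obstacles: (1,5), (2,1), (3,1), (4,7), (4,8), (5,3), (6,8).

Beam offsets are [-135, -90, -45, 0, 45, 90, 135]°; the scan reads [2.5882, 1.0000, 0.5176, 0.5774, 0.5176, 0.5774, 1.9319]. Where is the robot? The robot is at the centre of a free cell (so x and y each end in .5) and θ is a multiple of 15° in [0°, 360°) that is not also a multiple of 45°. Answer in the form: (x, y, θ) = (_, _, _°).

Enumerate (i+0.5, j+0.5, θ) over the 41 free cells and 16 admissible headings. For each, cast all 7 beams and compare to the given ranges.
  (6.5, 6.5, 300°): beam 1 = 1.9319 ≠ 2.5882 ✗
  (3.5, 7.5, 150°): beam 1 = 0.5176 ≠ 2.5882 ✗
  (1.5, 4.5, 60°): beam 2 = 6.3509 ≠ 1.0000 ✗
  (3.5, 3.5, 330°): beam 2 = 1.7321 ≠ 1.0000 ✗
  …
  (1.5, 8.5, 120°): r_1=2.5882, r_2=1.0000, r_3=0.5176, r_4=0.5774, r_5=0.5176, r_6=0.5774, r_7=1.9319 — all match ✓
Only this pose fits every beam.

(x, y, θ) = (1.5, 8.5, 120°)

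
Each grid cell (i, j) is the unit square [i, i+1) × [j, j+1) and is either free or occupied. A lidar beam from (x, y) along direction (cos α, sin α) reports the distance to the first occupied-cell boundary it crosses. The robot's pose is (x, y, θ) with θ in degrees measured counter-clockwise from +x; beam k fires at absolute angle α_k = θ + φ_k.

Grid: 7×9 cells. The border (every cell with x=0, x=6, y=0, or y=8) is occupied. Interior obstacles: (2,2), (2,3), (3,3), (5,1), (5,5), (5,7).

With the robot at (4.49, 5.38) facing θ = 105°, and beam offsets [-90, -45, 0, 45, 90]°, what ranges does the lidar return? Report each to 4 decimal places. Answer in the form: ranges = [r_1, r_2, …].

ranges = [0.5280, 1.8706, 2.7124, 4.0299, 3.6131]

beam 1: φ=-90°, α=15°
  direction (0.9659, 0.2588); cell (4,5); t to first gridline: x 0.5280, y 2.3955 (then +1.0353 / +3.8637)
    (5,5) via x @ 0.5280  # hit
  → r_1 = 0.5280
beam 2: φ=-45°, α=60°
  direction (0.5000, 0.8660); cell (4,5); t to first gridline: x 1.0200, y 0.7159 (then +2.0000 / +1.1547)
    (4,6) via y @ 0.7159
    (5,6) via x @ 1.0200
    (5,7) via y @ 1.8706  # hit
  → r_2 = 1.8706
beam 3: φ=0°, α=105°
  direction (-0.2588, 0.9659); cell (4,5); t to first gridline: x 1.8932, y 0.6419 (then +3.8637 / +1.0353)
    (4,6) via y @ 0.6419
    (4,7) via y @ 1.6771
    (3,7) via x @ 1.8932
    (3,8) via y @ 2.7124  # hit
  → r_3 = 2.7124
beam 4: φ=45°, α=150°
  direction (-0.8660, 0.5000); cell (4,5); t to first gridline: x 0.5658, y 1.2400 (then +1.1547 / +2.0000)
    (3,5) via x @ 0.5658
    (3,6) via y @ 1.2400
    (2,6) via x @ 1.7205
    (1,6) via x @ 2.8752
    (1,7) via y @ 3.2400
    (0,7) via x @ 4.0299  # hit
  → r_4 = 4.0299
beam 5: φ=90°, α=195°
  direction (-0.9659, -0.2588); cell (4,5); t to first gridline: x 0.5073, y 1.4682 (then +1.0353 / +3.8637)
    (3,5) via x @ 0.5073
    (3,4) via y @ 1.4682
    (2,4) via x @ 1.5426
    (1,4) via x @ 2.5778
    (0,4) via x @ 3.6131  # hit
  → r_5 = 3.6131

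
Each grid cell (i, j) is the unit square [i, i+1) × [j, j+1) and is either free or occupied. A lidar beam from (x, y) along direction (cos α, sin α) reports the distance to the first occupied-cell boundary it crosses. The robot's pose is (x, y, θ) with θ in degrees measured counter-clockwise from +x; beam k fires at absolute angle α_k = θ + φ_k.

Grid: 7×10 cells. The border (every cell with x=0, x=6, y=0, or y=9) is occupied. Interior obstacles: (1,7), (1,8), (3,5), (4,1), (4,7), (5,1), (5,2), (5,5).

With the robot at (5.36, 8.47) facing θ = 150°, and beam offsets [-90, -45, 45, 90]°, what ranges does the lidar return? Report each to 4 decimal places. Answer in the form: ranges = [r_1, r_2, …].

ranges = [0.6120, 0.5487, 3.4785, 0.7200]

beam 1: φ=-90°, α=60°
  direction (0.5000, 0.8660); cell (5,8); t to first gridline: x 1.2800, y 0.6120 (then +2.0000 / +1.1547)
    (5,9) via y @ 0.6120  # hit
  → r_1 = 0.6120
beam 2: φ=-45°, α=105°
  direction (-0.2588, 0.9659); cell (5,8); t to first gridline: x 1.3909, y 0.5487 (then +3.8637 / +1.0353)
    (5,9) via y @ 0.5487  # hit
  → r_2 = 0.5487
beam 3: φ=45°, α=195°
  direction (-0.9659, -0.2588); cell (5,8); t to first gridline: x 0.3727, y 1.8159 (then +1.0353 / +3.8637)
    (4,8) via x @ 0.3727
    (3,8) via x @ 1.4080
    (3,7) via y @ 1.8159
    (2,7) via x @ 2.4433
    (1,7) via x @ 3.4785  # hit
  → r_3 = 3.4785
beam 4: φ=90°, α=240°
  direction (-0.5000, -0.8660); cell (5,8); t to first gridline: x 0.7200, y 0.5427 (then +2.0000 / +1.1547)
    (5,7) via y @ 0.5427
    (4,7) via x @ 0.7200  # hit
  → r_4 = 0.7200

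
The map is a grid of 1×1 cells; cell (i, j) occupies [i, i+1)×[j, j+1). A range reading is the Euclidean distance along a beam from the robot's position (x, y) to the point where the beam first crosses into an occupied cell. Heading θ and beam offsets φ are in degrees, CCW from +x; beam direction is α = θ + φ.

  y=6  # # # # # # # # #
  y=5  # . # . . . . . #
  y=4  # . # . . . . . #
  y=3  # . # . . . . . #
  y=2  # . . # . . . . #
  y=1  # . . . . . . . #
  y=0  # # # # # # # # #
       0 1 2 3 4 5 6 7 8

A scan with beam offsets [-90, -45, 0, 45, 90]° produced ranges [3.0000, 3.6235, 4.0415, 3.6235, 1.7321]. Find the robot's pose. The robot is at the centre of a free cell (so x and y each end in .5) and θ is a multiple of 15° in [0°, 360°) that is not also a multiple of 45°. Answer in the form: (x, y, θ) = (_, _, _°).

Candidates: 31 free-cell centres × 16 headings = 496 poses. Raycast each; keep the one whose scan matches to 4 dp.
  (5.5, 1.5, 345°): beam 1 = 0.5176 ≠ 3.0000 ✗
  (2.5, 2.5, 75°): beam 1 = 0.5176 ≠ 3.0000 ✗
  (7.5, 5.5, 150°): beam 1 = 0.5774 ≠ 3.0000 ✗
  …
  (6.5, 4.5, 240°): r_1=3.0000, r_2=3.6235, r_3=4.0415, r_4=3.6235, r_5=1.7321 — all match ✓
Only this pose fits every beam.

(x, y, θ) = (6.5, 4.5, 240°)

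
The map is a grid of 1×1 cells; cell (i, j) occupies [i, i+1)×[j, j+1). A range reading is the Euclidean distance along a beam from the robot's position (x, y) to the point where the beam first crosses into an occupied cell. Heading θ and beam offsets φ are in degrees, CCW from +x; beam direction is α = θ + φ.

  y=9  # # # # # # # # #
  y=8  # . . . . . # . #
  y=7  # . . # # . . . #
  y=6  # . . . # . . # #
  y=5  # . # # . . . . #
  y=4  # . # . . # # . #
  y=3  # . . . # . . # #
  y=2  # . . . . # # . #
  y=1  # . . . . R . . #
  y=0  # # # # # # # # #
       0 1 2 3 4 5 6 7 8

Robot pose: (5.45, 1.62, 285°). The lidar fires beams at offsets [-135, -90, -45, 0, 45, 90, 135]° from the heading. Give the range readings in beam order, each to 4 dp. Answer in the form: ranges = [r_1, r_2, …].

ranges = [5.1384, 2.3955, 0.7159, 0.6419, 1.2400, 1.4682, 0.4388]

beam 1: φ=-135°, α=150°
  direction (-0.8660, 0.5000); cell (5,1); t to first gridline: x 0.5196, y 0.7600 (then +1.1547 / +2.0000)
    (4,1) via x @ 0.5196
    (4,2) via y @ 0.7600
    (3,2) via x @ 1.6743
    (3,3) via y @ 2.7600
    (2,3) via x @ 2.8290
    (1,3) via x @ 3.9837
    (1,4) via y @ 4.7600
    (0,4) via x @ 5.1384  # hit
  → r_1 = 5.1384
beam 2: φ=-90°, α=195°
  direction (-0.9659, -0.2588); cell (5,1); t to first gridline: x 0.4659, y 2.3955 (then +1.0353 / +3.8637)
    (4,1) via x @ 0.4659
    (3,1) via x @ 1.5012
    (3,0) via y @ 2.3955  # hit
  → r_2 = 2.3955
beam 3: φ=-45°, α=240°
  direction (-0.5000, -0.8660); cell (5,1); t to first gridline: x 0.9000, y 0.7159 (then +2.0000 / +1.1547)
    (5,0) via y @ 0.7159  # hit
  → r_3 = 0.7159
beam 4: φ=0°, α=285°
  direction (0.2588, -0.9659); cell (5,1); t to first gridline: x 2.1250, y 0.6419 (then +3.8637 / +1.0353)
    (5,0) via y @ 0.6419  # hit
  → r_4 = 0.6419
beam 5: φ=45°, α=330°
  direction (0.8660, -0.5000); cell (5,1); t to first gridline: x 0.6351, y 1.2400 (then +1.1547 / +2.0000)
    (6,1) via x @ 0.6351
    (6,0) via y @ 1.2400  # hit
  → r_5 = 1.2400
beam 6: φ=90°, α=15°
  direction (0.9659, 0.2588); cell (5,1); t to first gridline: x 0.5694, y 1.4682 (then +1.0353 / +3.8637)
    (6,1) via x @ 0.5694
    (6,2) via y @ 1.4682  # hit
  → r_6 = 1.4682
beam 7: φ=135°, α=60°
  direction (0.5000, 0.8660); cell (5,1); t to first gridline: x 1.1000, y 0.4388 (then +2.0000 / +1.1547)
    (5,2) via y @ 0.4388  # hit
  → r_7 = 0.4388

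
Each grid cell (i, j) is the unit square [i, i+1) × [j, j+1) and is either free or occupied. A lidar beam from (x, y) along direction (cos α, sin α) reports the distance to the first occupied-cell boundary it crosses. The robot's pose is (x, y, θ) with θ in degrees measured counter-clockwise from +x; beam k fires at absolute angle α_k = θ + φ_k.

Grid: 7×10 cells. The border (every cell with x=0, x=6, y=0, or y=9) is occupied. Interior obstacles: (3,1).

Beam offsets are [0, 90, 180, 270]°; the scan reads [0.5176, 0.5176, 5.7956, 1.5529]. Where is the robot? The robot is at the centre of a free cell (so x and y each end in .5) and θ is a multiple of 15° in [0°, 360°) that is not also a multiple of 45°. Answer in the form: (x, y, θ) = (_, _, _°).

The pose lattice has 39·16 = 624 candidates. Test each by forward raycasting.
  (2.5, 3.5, 240°): beam 1 = 2.8868 ≠ 0.5176 ✗
  (5.5, 2.5, 75°): beam 1 = 1.9319 ≠ 0.5176 ✗
  (1.5, 1.5, 345°): beam 1 = 1.5529 ≠ 0.5176 ✗
  (1.5, 8.5, 150°): beam 1 = 0.5774 ≠ 0.5176 ✗
  …
  (2.5, 1.5, 285°): r_1=0.5176, r_2=0.5176, r_3=5.7956, r_4=1.5529 — all match ✓
No second candidate reproduces the full scan.

(x, y, θ) = (2.5, 1.5, 285°)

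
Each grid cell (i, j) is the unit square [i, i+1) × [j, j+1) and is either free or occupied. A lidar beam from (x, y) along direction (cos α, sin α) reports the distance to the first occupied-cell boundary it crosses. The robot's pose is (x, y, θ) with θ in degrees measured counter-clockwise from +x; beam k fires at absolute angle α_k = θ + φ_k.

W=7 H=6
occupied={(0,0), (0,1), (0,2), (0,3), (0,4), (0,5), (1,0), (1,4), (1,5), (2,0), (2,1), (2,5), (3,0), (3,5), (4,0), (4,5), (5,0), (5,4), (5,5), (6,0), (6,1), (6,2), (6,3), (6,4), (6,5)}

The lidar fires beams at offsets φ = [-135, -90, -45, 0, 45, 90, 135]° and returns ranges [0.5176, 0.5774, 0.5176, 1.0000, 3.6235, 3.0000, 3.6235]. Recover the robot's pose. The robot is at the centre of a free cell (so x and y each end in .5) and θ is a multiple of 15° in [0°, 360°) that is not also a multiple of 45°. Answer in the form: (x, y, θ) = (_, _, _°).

(x, y, θ) = (4.5, 4.5, 150°)

Candidates: 17 free-cell centres × 16 headings = 272 poses. Raycast each; keep the one whose scan matches to 4 dp.
  (1.5, 1.5, 150°): beam 2 = 4.0415 ≠ 0.5774 ✗
  (2.5, 2.5, 30°): beam 3 = 3.6235 ≠ 0.5176 ✗
  (4.5, 1.5, 60°): beam 2 = 1.0000 ≠ 0.5774 ✗
  …
  (4.5, 4.5, 150°): r_1=0.5176, r_2=0.5774, r_3=0.5176, r_4=1.0000, r_5=3.6235, r_6=3.0000, r_7=3.6235 — all match ✓
Unique over the lattice → pose = (4.5, 4.5, 150°).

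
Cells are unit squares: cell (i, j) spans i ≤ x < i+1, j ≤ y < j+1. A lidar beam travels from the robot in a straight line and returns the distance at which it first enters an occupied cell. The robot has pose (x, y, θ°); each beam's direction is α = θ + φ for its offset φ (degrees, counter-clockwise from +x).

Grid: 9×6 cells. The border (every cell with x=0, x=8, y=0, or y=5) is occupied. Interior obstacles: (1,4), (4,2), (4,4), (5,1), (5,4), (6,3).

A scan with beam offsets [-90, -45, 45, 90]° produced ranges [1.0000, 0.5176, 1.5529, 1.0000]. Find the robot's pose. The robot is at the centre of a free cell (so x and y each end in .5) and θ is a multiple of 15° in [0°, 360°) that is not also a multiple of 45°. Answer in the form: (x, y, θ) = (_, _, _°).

(x, y, θ) = (3.5, 1.5, 300°)

The pose lattice has 22·16 = 352 candidates. Test each by forward raycasting.
  (7.5, 4.5, 60°): beam 1 = 0.5774 ≠ 1.0000 ✗
  (6.5, 2.5, 210°): beam 1 = 0.5774 ≠ 1.0000 ✗
  (5.5, 3.5, 150°): beam 1 = 0.5774 ≠ 1.0000 ✗
  (7.5, 1.5, 30°): beam 1 = 0.5774 ≠ 1.0000 ✗
  (1.5, 2.5, 120°): beam 1 = 3.0000 ≠ 1.0000 ✗
  …
  (3.5, 1.5, 300°): r_1=1.0000, r_2=0.5176, r_3=1.5529, r_4=1.0000 — all match ✓
Only this pose fits every beam.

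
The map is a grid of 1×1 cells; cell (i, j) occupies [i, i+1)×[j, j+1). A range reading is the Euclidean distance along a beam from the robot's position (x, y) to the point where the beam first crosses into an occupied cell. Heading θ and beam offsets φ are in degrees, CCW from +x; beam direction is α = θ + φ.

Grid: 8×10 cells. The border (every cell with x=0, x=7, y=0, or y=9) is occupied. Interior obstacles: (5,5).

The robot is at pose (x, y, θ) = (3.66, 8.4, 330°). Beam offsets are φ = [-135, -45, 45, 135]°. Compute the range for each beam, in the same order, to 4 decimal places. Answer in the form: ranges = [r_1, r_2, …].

ranges = [2.7538, 7.6610, 2.3182, 0.6212]

beam 1: φ=-135°, α=195°
  cosα=-0.9659 sinα=-0.2588 | (3,8) | tMaxX 0.6833 tMaxY 1.5455 | tΔX 1.0353 tΔY 3.8637
    t=0.6833 [x] (2,8)
    t=1.5455 [y] (2,7)
    t=1.7186 [x] (1,7)
    t=2.7538 [x] (0,7) — stop
  → r_1 = 2.7538
beam 2: φ=-45°, α=285°
  cosα=0.2588 sinα=-0.9659 | (3,8) | tMaxX 1.3137 tMaxY 0.4141 | tΔX 3.8637 tΔY 1.0353
    t=0.4141 [y] (3,7)
    t=1.3137 [x] (4,7)
    t=1.4494 [y] (4,6)
    t=2.4847 [y] (4,5)
    t=3.5199 [y] (4,4)
    t=4.5552 [y] (4,3)
    t=5.1774 [x] (5,3)
    t=5.5905 [y] (5,2)
    t=6.6258 [y] (5,1)
    t=7.6610 [y] (5,0) — stop
  → r_2 = 7.6610
beam 3: φ=45°, α=15°
  cosα=0.9659 sinα=0.2588 | (3,8) | tMaxX 0.3520 tMaxY 2.3182 | tΔX 1.0353 tΔY 3.8637
    t=0.3520 [x] (4,8)
    t=1.3873 [x] (5,8)
    t=2.3182 [y] (5,9) — stop
  → r_3 = 2.3182
beam 4: φ=135°, α=105°
  cosα=-0.2588 sinα=0.9659 | (3,8) | tMaxX 2.5500 tMaxY 0.6212 | tΔX 3.8637 tΔY 1.0353
    t=0.6212 [y] (3,9) — stop
  → r_4 = 0.6212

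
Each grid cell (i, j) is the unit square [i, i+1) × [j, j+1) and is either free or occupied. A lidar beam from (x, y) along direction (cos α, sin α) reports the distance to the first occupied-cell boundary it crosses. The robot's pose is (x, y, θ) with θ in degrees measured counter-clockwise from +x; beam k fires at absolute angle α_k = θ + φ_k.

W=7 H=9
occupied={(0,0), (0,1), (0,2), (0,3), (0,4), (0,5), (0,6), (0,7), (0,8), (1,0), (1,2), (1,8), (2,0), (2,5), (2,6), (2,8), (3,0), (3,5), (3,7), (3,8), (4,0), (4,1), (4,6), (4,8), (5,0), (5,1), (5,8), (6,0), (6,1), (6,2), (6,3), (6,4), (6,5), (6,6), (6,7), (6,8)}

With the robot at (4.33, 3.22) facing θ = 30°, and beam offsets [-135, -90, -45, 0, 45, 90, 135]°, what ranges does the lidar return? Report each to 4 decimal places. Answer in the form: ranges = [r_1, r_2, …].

beam 1: φ=-135°, α=255°
  direction (-0.2588, -0.9659); cell (4,3); t to first gridline: x 1.2750, y 0.2278 (then +3.8637 / +1.0353)
    (4,2) via y @ 0.2278
    (4,1) via y @ 1.2630  # hit
  → r_1 = 1.2630
beam 2: φ=-90°, α=300°
  direction (0.5000, -0.8660); cell (4,3); t to first gridline: x 1.3400, y 0.2540 (then +2.0000 / +1.1547)
    (4,2) via y @ 0.2540
    (5,2) via x @ 1.3400
    (5,1) via y @ 1.4087  # hit
  → r_2 = 1.4087
beam 3: φ=-45°, α=345°
  direction (0.9659, -0.2588); cell (4,3); t to first gridline: x 0.6936, y 0.8500 (then +1.0353 / +3.8637)
    (5,3) via x @ 0.6936
    (5,2) via y @ 0.8500
    (6,2) via x @ 1.7289  # hit
  → r_3 = 1.7289
beam 4: φ=0°, α=30°
  direction (0.8660, 0.5000); cell (4,3); t to first gridline: x 0.7736, y 1.5600 (then +1.1547 / +2.0000)
    (5,3) via x @ 0.7736
    (5,4) via y @ 1.5600
    (6,4) via x @ 1.9283  # hit
  → r_4 = 1.9283
beam 5: φ=45°, α=75°
  direction (0.2588, 0.9659); cell (4,3); t to first gridline: x 2.5887, y 0.8075 (then +3.8637 / +1.0353)
    (4,4) via y @ 0.8075
    (4,5) via y @ 1.8428
    (5,5) via x @ 2.5887
    (5,6) via y @ 2.8781
    (5,7) via y @ 3.9133
    (5,8) via y @ 4.9486  # hit
  → r_5 = 4.9486
beam 6: φ=90°, α=120°
  direction (-0.5000, 0.8660); cell (4,3); t to first gridline: x 0.6600, y 0.9007 (then +2.0000 / +1.1547)
    (3,3) via x @ 0.6600
    (3,4) via y @ 0.9007
    (3,5) via y @ 2.0554  # hit
  → r_6 = 2.0554
beam 7: φ=135°, α=165°
  direction (-0.9659, 0.2588); cell (4,3); t to first gridline: x 0.3416, y 3.0137 (then +1.0353 / +3.8637)
    (3,3) via x @ 0.3416
    (2,3) via x @ 1.3769
    (1,3) via x @ 2.4122
    (1,4) via y @ 3.0137
    (0,4) via x @ 3.4475  # hit
  → r_7 = 3.4475

ranges = [1.2630, 1.4087, 1.7289, 1.9283, 4.9486, 2.0554, 3.4475]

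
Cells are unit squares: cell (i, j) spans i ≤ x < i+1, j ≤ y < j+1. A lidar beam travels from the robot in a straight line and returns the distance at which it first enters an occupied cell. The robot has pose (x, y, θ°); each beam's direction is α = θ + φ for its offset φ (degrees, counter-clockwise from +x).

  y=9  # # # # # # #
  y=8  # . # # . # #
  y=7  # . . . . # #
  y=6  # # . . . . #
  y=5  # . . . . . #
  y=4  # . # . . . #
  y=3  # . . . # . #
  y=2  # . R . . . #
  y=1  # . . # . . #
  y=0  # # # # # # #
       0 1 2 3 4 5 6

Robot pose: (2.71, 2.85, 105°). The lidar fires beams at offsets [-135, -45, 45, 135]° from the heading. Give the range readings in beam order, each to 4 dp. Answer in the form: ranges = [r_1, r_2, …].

beam 1: φ=-135°, α=330°
  cosα=0.8660 sinα=-0.5000 | (2,2) | tMaxX 0.3349 tMaxY 1.7000 | tΔX 1.1547 tΔY 2.0000
    t=0.3349 [x] (3,2)
    t=1.4896 [x] (4,2)
    t=1.7000 [y] (4,1)
    t=2.6443 [x] (5,1)
    t=3.7000 [y] (5,0) — stop
  → r_1 = 3.7000
beam 2: φ=-45°, α=60°
  cosα=0.5000 sinα=0.8660 | (2,2) | tMaxX 0.5800 tMaxY 0.1732 | tΔX 2.0000 tΔY 1.1547
    t=0.1732 [y] (2,3)
    t=0.5800 [x] (3,3)
    t=1.3279 [y] (3,4)
    t=2.4826 [y] (3,5)
    t=2.5800 [x] (4,5)
    t=3.6373 [y] (4,6)
    t=4.5800 [x] (5,6)
    t=4.7920 [y] (5,7) — stop
  → r_2 = 4.7920
beam 3: φ=45°, α=150°
  cosα=-0.8660 sinα=0.5000 | (2,2) | tMaxX 0.8198 tMaxY 0.3000 | tΔX 1.1547 tΔY 2.0000
    t=0.3000 [y] (2,3)
    t=0.8198 [x] (1,3)
    t=1.9745 [x] (0,3) — stop
  → r_3 = 1.9745
beam 4: φ=135°, α=240°
  cosα=-0.5000 sinα=-0.8660 | (2,2) | tMaxX 1.4200 tMaxY 0.9815 | tΔX 2.0000 tΔY 1.1547
    t=0.9815 [y] (2,1)
    t=1.4200 [x] (1,1)
    t=2.1362 [y] (1,0) — stop
  → r_4 = 2.1362

ranges = [3.7000, 4.7920, 1.9745, 2.1362]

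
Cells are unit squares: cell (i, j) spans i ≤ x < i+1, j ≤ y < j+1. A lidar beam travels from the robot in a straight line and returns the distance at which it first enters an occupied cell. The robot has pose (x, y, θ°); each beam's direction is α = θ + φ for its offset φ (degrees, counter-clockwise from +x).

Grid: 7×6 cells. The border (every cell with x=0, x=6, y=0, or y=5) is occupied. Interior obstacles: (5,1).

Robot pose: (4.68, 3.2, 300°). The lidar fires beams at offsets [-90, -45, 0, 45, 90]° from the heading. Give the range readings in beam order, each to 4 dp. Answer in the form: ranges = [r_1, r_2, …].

ranges = [4.2493, 2.2776, 1.3856, 1.3666, 1.5242]

beam 1: φ=-90°, α=210°
  dir = (cos 210°, sin 210°) = (-0.8660, -0.5000); from cell (4,3)
  next x-line at t=0.7852, next y-line at t=0.4000; Δt_x=1.1547, Δt_y=2.0000
    y: enter (4,2) at t=0.4000
    x: enter (3,2) at t=0.7852
    x: enter (2,2) at t=1.9399
    y: enter (2,1) at t=2.4000
    x: enter (1,1) at t=3.0946
    x: enter (0,1) at t=4.2493 ← occupied
  → r_1 = 4.2493
beam 2: φ=-45°, α=255°
  dir = (cos 255°, sin 255°) = (-0.2588, -0.9659); from cell (4,3)
  next x-line at t=2.6273, next y-line at t=0.2071; Δt_x=3.8637, Δt_y=1.0353
    y: enter (4,2) at t=0.2071
    y: enter (4,1) at t=1.2423
    y: enter (4,0) at t=2.2776 ← occupied
  → r_2 = 2.2776
beam 3: φ=0°, α=300°
  dir = (cos 300°, sin 300°) = (0.5000, -0.8660); from cell (4,3)
  next x-line at t=0.6400, next y-line at t=0.2309; Δt_x=2.0000, Δt_y=1.1547
    y: enter (4,2) at t=0.2309
    x: enter (5,2) at t=0.6400
    y: enter (5,1) at t=1.3856 ← occupied
  → r_3 = 1.3856
beam 4: φ=45°, α=345°
  dir = (cos 345°, sin 345°) = (0.9659, -0.2588); from cell (4,3)
  next x-line at t=0.3313, next y-line at t=0.7727; Δt_x=1.0353, Δt_y=3.8637
    x: enter (5,3) at t=0.3313
    y: enter (5,2) at t=0.7727
    x: enter (6,2) at t=1.3666 ← occupied
  → r_4 = 1.3666
beam 5: φ=90°, α=30°
  dir = (cos 30°, sin 30°) = (0.8660, 0.5000); from cell (4,3)
  next x-line at t=0.3695, next y-line at t=1.6000; Δt_x=1.1547, Δt_y=2.0000
    x: enter (5,3) at t=0.3695
    x: enter (6,3) at t=1.5242 ← occupied
  → r_5 = 1.5242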